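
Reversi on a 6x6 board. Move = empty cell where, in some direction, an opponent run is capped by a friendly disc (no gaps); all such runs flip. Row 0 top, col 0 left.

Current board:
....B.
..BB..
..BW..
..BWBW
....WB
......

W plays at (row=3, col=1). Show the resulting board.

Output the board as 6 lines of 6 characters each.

Answer: ....B.
..BB..
..BW..
.WWWBW
....WB
......

Derivation:
Place W at (3,1); scan 8 dirs for brackets.
Dir NW: first cell '.' (not opp) -> no flip
Dir N: first cell '.' (not opp) -> no flip
Dir NE: opp run (2,2) (1,3) (0,4), next=edge -> no flip
Dir W: first cell '.' (not opp) -> no flip
Dir E: opp run (3,2) capped by W -> flip
Dir SW: first cell '.' (not opp) -> no flip
Dir S: first cell '.' (not opp) -> no flip
Dir SE: first cell '.' (not opp) -> no flip
All flips: (3,2)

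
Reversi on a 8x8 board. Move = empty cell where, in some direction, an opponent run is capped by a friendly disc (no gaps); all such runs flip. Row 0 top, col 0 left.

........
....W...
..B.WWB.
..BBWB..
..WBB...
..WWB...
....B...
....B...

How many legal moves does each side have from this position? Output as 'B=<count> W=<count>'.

-- B to move --
(0,3): no bracket -> illegal
(0,4): flips 3 -> legal
(0,5): no bracket -> illegal
(1,3): flips 1 -> legal
(1,5): flips 2 -> legal
(1,6): flips 2 -> legal
(2,3): flips 2 -> legal
(3,1): flips 2 -> legal
(3,6): no bracket -> illegal
(4,1): flips 1 -> legal
(4,5): no bracket -> illegal
(5,1): flips 3 -> legal
(6,1): flips 1 -> legal
(6,2): flips 3 -> legal
(6,3): flips 1 -> legal
B mobility = 11
-- W to move --
(1,1): no bracket -> illegal
(1,2): flips 2 -> legal
(1,3): no bracket -> illegal
(1,5): no bracket -> illegal
(1,6): no bracket -> illegal
(1,7): flips 3 -> legal
(2,1): no bracket -> illegal
(2,3): flips 2 -> legal
(2,7): flips 1 -> legal
(3,1): flips 2 -> legal
(3,6): flips 1 -> legal
(3,7): no bracket -> illegal
(4,1): no bracket -> illegal
(4,5): flips 3 -> legal
(4,6): flips 1 -> legal
(5,5): flips 1 -> legal
(6,3): no bracket -> illegal
(6,5): no bracket -> illegal
(7,3): no bracket -> illegal
(7,5): flips 1 -> legal
W mobility = 10

Answer: B=11 W=10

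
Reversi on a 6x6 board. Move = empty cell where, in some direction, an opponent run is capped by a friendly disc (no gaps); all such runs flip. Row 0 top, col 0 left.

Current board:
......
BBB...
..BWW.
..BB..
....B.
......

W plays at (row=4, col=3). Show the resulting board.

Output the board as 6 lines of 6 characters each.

Place W at (4,3); scan 8 dirs for brackets.
Dir NW: opp run (3,2), next='.' -> no flip
Dir N: opp run (3,3) capped by W -> flip
Dir NE: first cell '.' (not opp) -> no flip
Dir W: first cell '.' (not opp) -> no flip
Dir E: opp run (4,4), next='.' -> no flip
Dir SW: first cell '.' (not opp) -> no flip
Dir S: first cell '.' (not opp) -> no flip
Dir SE: first cell '.' (not opp) -> no flip
All flips: (3,3)

Answer: ......
BBB...
..BWW.
..BW..
...WB.
......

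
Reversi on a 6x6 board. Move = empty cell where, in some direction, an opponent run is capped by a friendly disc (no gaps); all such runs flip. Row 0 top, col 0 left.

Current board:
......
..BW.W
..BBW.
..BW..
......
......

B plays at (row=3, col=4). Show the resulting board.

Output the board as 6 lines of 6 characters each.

Place B at (3,4); scan 8 dirs for brackets.
Dir NW: first cell 'B' (not opp) -> no flip
Dir N: opp run (2,4), next='.' -> no flip
Dir NE: first cell '.' (not opp) -> no flip
Dir W: opp run (3,3) capped by B -> flip
Dir E: first cell '.' (not opp) -> no flip
Dir SW: first cell '.' (not opp) -> no flip
Dir S: first cell '.' (not opp) -> no flip
Dir SE: first cell '.' (not opp) -> no flip
All flips: (3,3)

Answer: ......
..BW.W
..BBW.
..BBB.
......
......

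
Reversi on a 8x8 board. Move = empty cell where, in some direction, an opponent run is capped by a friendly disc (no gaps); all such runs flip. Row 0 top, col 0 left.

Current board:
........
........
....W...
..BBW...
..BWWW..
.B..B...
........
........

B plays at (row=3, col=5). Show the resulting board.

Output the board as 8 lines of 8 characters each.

Answer: ........
........
....W...
..BBBB..
..BWWW..
.B..B...
........
........

Derivation:
Place B at (3,5); scan 8 dirs for brackets.
Dir NW: opp run (2,4), next='.' -> no flip
Dir N: first cell '.' (not opp) -> no flip
Dir NE: first cell '.' (not opp) -> no flip
Dir W: opp run (3,4) capped by B -> flip
Dir E: first cell '.' (not opp) -> no flip
Dir SW: opp run (4,4), next='.' -> no flip
Dir S: opp run (4,5), next='.' -> no flip
Dir SE: first cell '.' (not opp) -> no flip
All flips: (3,4)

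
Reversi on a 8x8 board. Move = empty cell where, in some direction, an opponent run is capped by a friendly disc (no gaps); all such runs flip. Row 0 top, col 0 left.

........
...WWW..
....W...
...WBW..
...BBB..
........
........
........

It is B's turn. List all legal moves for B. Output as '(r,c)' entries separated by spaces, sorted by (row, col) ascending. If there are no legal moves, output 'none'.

(0,2): no bracket -> illegal
(0,3): no bracket -> illegal
(0,4): flips 2 -> legal
(0,5): no bracket -> illegal
(0,6): no bracket -> illegal
(1,2): no bracket -> illegal
(1,6): no bracket -> illegal
(2,2): flips 1 -> legal
(2,3): flips 1 -> legal
(2,5): flips 1 -> legal
(2,6): flips 1 -> legal
(3,2): flips 1 -> legal
(3,6): flips 1 -> legal
(4,2): no bracket -> illegal
(4,6): no bracket -> illegal

Answer: (0,4) (2,2) (2,3) (2,5) (2,6) (3,2) (3,6)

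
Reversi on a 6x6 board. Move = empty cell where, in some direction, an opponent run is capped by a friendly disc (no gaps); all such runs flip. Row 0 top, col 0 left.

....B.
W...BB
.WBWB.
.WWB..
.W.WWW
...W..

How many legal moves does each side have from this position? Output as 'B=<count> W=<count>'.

Answer: B=7 W=6

Derivation:
-- B to move --
(0,0): no bracket -> illegal
(0,1): no bracket -> illegal
(1,1): no bracket -> illegal
(1,2): no bracket -> illegal
(1,3): flips 1 -> legal
(2,0): flips 1 -> legal
(3,0): flips 2 -> legal
(3,4): no bracket -> illegal
(3,5): no bracket -> illegal
(4,0): flips 1 -> legal
(4,2): flips 1 -> legal
(5,0): flips 3 -> legal
(5,1): no bracket -> illegal
(5,2): no bracket -> illegal
(5,4): no bracket -> illegal
(5,5): flips 1 -> legal
B mobility = 7
-- W to move --
(0,3): no bracket -> illegal
(0,5): flips 1 -> legal
(1,1): flips 2 -> legal
(1,2): flips 1 -> legal
(1,3): flips 1 -> legal
(2,5): flips 1 -> legal
(3,4): flips 1 -> legal
(3,5): no bracket -> illegal
(4,2): no bracket -> illegal
W mobility = 6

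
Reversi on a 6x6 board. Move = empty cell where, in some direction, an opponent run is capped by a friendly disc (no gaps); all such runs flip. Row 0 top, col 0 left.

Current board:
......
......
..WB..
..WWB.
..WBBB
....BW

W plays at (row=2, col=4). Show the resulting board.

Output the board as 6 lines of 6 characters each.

Place W at (2,4); scan 8 dirs for brackets.
Dir NW: first cell '.' (not opp) -> no flip
Dir N: first cell '.' (not opp) -> no flip
Dir NE: first cell '.' (not opp) -> no flip
Dir W: opp run (2,3) capped by W -> flip
Dir E: first cell '.' (not opp) -> no flip
Dir SW: first cell 'W' (not opp) -> no flip
Dir S: opp run (3,4) (4,4) (5,4), next=edge -> no flip
Dir SE: first cell '.' (not opp) -> no flip
All flips: (2,3)

Answer: ......
......
..WWW.
..WWB.
..WBBB
....BW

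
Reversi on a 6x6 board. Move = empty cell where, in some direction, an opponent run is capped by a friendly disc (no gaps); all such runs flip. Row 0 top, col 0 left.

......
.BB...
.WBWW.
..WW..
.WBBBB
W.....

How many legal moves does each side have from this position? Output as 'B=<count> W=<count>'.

-- B to move --
(1,0): flips 2 -> legal
(1,3): flips 2 -> legal
(1,4): no bracket -> illegal
(1,5): flips 2 -> legal
(2,0): flips 1 -> legal
(2,5): flips 2 -> legal
(3,0): flips 1 -> legal
(3,1): flips 1 -> legal
(3,4): flips 1 -> legal
(3,5): no bracket -> illegal
(4,0): flips 1 -> legal
(5,1): no bracket -> illegal
(5,2): no bracket -> illegal
B mobility = 9
-- W to move --
(0,0): flips 2 -> legal
(0,1): flips 2 -> legal
(0,2): flips 2 -> legal
(0,3): flips 1 -> legal
(1,0): no bracket -> illegal
(1,3): no bracket -> illegal
(2,0): no bracket -> illegal
(3,1): no bracket -> illegal
(3,4): no bracket -> illegal
(3,5): no bracket -> illegal
(5,1): flips 1 -> legal
(5,2): flips 1 -> legal
(5,3): flips 1 -> legal
(5,4): flips 1 -> legal
(5,5): flips 1 -> legal
W mobility = 9

Answer: B=9 W=9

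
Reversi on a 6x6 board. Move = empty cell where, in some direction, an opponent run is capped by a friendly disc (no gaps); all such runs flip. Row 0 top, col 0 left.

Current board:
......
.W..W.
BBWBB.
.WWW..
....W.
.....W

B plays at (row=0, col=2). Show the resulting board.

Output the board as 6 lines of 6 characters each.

Answer: ..B...
.B..W.
BBWBB.
.WWW..
....W.
.....W

Derivation:
Place B at (0,2); scan 8 dirs for brackets.
Dir NW: edge -> no flip
Dir N: edge -> no flip
Dir NE: edge -> no flip
Dir W: first cell '.' (not opp) -> no flip
Dir E: first cell '.' (not opp) -> no flip
Dir SW: opp run (1,1) capped by B -> flip
Dir S: first cell '.' (not opp) -> no flip
Dir SE: first cell '.' (not opp) -> no flip
All flips: (1,1)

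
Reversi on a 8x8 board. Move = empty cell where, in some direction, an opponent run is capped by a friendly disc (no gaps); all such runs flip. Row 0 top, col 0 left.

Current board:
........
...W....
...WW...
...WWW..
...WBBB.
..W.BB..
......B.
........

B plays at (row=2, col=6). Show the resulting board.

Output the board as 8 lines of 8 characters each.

Answer: ........
...W....
...WW.B.
...WWB..
...WBBB.
..W.BB..
......B.
........

Derivation:
Place B at (2,6); scan 8 dirs for brackets.
Dir NW: first cell '.' (not opp) -> no flip
Dir N: first cell '.' (not opp) -> no flip
Dir NE: first cell '.' (not opp) -> no flip
Dir W: first cell '.' (not opp) -> no flip
Dir E: first cell '.' (not opp) -> no flip
Dir SW: opp run (3,5) capped by B -> flip
Dir S: first cell '.' (not opp) -> no flip
Dir SE: first cell '.' (not opp) -> no flip
All flips: (3,5)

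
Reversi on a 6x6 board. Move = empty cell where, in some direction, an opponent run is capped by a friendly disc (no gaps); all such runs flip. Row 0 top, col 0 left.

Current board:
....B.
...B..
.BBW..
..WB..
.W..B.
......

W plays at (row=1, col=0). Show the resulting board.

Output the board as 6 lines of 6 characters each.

Answer: ....B.
W..B..
.WBW..
..WB..
.W..B.
......

Derivation:
Place W at (1,0); scan 8 dirs for brackets.
Dir NW: edge -> no flip
Dir N: first cell '.' (not opp) -> no flip
Dir NE: first cell '.' (not opp) -> no flip
Dir W: edge -> no flip
Dir E: first cell '.' (not opp) -> no flip
Dir SW: edge -> no flip
Dir S: first cell '.' (not opp) -> no flip
Dir SE: opp run (2,1) capped by W -> flip
All flips: (2,1)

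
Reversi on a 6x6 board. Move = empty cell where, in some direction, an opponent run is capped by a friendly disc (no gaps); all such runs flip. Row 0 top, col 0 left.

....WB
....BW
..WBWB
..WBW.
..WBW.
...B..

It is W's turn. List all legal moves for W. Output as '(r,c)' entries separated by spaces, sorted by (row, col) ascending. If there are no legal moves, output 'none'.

(0,3): no bracket -> illegal
(1,2): flips 1 -> legal
(1,3): flips 1 -> legal
(3,5): flips 1 -> legal
(5,2): flips 1 -> legal
(5,4): flips 1 -> legal

Answer: (1,2) (1,3) (3,5) (5,2) (5,4)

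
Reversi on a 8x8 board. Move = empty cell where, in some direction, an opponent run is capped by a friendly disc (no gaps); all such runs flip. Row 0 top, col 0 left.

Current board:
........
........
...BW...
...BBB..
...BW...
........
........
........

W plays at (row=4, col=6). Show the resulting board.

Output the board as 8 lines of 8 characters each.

Answer: ........
........
...BW...
...BBW..
...BW.W.
........
........
........

Derivation:
Place W at (4,6); scan 8 dirs for brackets.
Dir NW: opp run (3,5) capped by W -> flip
Dir N: first cell '.' (not opp) -> no flip
Dir NE: first cell '.' (not opp) -> no flip
Dir W: first cell '.' (not opp) -> no flip
Dir E: first cell '.' (not opp) -> no flip
Dir SW: first cell '.' (not opp) -> no flip
Dir S: first cell '.' (not opp) -> no flip
Dir SE: first cell '.' (not opp) -> no flip
All flips: (3,5)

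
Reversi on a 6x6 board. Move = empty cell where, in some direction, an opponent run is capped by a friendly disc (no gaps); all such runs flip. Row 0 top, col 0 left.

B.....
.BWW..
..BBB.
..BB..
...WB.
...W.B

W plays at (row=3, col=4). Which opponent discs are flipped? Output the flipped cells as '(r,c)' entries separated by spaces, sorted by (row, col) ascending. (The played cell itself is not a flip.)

Answer: (2,3)

Derivation:
Dir NW: opp run (2,3) capped by W -> flip
Dir N: opp run (2,4), next='.' -> no flip
Dir NE: first cell '.' (not opp) -> no flip
Dir W: opp run (3,3) (3,2), next='.' -> no flip
Dir E: first cell '.' (not opp) -> no flip
Dir SW: first cell 'W' (not opp) -> no flip
Dir S: opp run (4,4), next='.' -> no flip
Dir SE: first cell '.' (not opp) -> no flip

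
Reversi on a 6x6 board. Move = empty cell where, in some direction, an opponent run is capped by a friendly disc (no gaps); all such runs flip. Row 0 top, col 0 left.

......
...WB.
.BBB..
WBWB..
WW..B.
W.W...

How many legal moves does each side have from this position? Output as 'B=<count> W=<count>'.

-- B to move --
(0,2): no bracket -> illegal
(0,3): flips 1 -> legal
(0,4): flips 1 -> legal
(1,2): flips 1 -> legal
(2,0): no bracket -> illegal
(2,4): no bracket -> illegal
(4,2): flips 1 -> legal
(4,3): flips 1 -> legal
(5,1): flips 1 -> legal
(5,3): no bracket -> illegal
B mobility = 6
-- W to move --
(0,3): no bracket -> illegal
(0,4): no bracket -> illegal
(0,5): flips 2 -> legal
(1,0): flips 1 -> legal
(1,1): flips 2 -> legal
(1,2): flips 2 -> legal
(1,5): flips 1 -> legal
(2,0): no bracket -> illegal
(2,4): no bracket -> illegal
(2,5): no bracket -> illegal
(3,4): flips 1 -> legal
(3,5): no bracket -> illegal
(4,2): no bracket -> illegal
(4,3): flips 2 -> legal
(4,5): no bracket -> illegal
(5,3): no bracket -> illegal
(5,4): no bracket -> illegal
(5,5): no bracket -> illegal
W mobility = 7

Answer: B=6 W=7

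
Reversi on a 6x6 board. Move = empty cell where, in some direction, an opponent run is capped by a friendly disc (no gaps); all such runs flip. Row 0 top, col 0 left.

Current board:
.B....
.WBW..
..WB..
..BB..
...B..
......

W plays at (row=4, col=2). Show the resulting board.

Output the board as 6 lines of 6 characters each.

Place W at (4,2); scan 8 dirs for brackets.
Dir NW: first cell '.' (not opp) -> no flip
Dir N: opp run (3,2) capped by W -> flip
Dir NE: opp run (3,3), next='.' -> no flip
Dir W: first cell '.' (not opp) -> no flip
Dir E: opp run (4,3), next='.' -> no flip
Dir SW: first cell '.' (not opp) -> no flip
Dir S: first cell '.' (not opp) -> no flip
Dir SE: first cell '.' (not opp) -> no flip
All flips: (3,2)

Answer: .B....
.WBW..
..WB..
..WB..
..WB..
......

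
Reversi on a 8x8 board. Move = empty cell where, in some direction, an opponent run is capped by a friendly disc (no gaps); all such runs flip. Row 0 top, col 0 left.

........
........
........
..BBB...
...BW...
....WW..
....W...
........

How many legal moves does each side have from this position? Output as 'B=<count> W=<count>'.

-- B to move --
(3,5): no bracket -> illegal
(4,5): flips 1 -> legal
(4,6): no bracket -> illegal
(5,3): no bracket -> illegal
(5,6): no bracket -> illegal
(6,3): no bracket -> illegal
(6,5): flips 1 -> legal
(6,6): flips 2 -> legal
(7,3): no bracket -> illegal
(7,4): flips 3 -> legal
(7,5): no bracket -> illegal
B mobility = 4
-- W to move --
(2,1): flips 2 -> legal
(2,2): flips 1 -> legal
(2,3): no bracket -> illegal
(2,4): flips 1 -> legal
(2,5): no bracket -> illegal
(3,1): no bracket -> illegal
(3,5): no bracket -> illegal
(4,1): no bracket -> illegal
(4,2): flips 1 -> legal
(4,5): no bracket -> illegal
(5,2): no bracket -> illegal
(5,3): no bracket -> illegal
W mobility = 4

Answer: B=4 W=4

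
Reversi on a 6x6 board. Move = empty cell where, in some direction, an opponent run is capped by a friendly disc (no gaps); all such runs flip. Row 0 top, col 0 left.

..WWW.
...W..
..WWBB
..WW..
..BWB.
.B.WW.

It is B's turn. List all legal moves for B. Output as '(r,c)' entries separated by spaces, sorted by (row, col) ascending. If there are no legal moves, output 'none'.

(0,1): no bracket -> illegal
(0,5): no bracket -> illegal
(1,1): flips 2 -> legal
(1,2): flips 2 -> legal
(1,4): no bracket -> illegal
(1,5): no bracket -> illegal
(2,1): flips 2 -> legal
(3,1): no bracket -> illegal
(3,4): no bracket -> illegal
(4,1): no bracket -> illegal
(4,5): no bracket -> illegal
(5,2): no bracket -> illegal
(5,5): no bracket -> illegal

Answer: (1,1) (1,2) (2,1)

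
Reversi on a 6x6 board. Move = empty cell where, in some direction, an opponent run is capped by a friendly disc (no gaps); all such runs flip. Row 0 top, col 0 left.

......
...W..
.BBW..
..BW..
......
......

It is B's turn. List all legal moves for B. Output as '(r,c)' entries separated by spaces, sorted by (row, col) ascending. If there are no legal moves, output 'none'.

Answer: (0,4) (1,4) (2,4) (3,4) (4,4)

Derivation:
(0,2): no bracket -> illegal
(0,3): no bracket -> illegal
(0,4): flips 1 -> legal
(1,2): no bracket -> illegal
(1,4): flips 1 -> legal
(2,4): flips 1 -> legal
(3,4): flips 1 -> legal
(4,2): no bracket -> illegal
(4,3): no bracket -> illegal
(4,4): flips 1 -> legal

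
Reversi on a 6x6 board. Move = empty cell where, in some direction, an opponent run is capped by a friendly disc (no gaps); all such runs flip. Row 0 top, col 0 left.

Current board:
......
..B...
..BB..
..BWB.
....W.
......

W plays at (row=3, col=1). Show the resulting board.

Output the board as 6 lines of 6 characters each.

Answer: ......
..B...
..BB..
.WWWB.
....W.
......

Derivation:
Place W at (3,1); scan 8 dirs for brackets.
Dir NW: first cell '.' (not opp) -> no flip
Dir N: first cell '.' (not opp) -> no flip
Dir NE: opp run (2,2), next='.' -> no flip
Dir W: first cell '.' (not opp) -> no flip
Dir E: opp run (3,2) capped by W -> flip
Dir SW: first cell '.' (not opp) -> no flip
Dir S: first cell '.' (not opp) -> no flip
Dir SE: first cell '.' (not opp) -> no flip
All flips: (3,2)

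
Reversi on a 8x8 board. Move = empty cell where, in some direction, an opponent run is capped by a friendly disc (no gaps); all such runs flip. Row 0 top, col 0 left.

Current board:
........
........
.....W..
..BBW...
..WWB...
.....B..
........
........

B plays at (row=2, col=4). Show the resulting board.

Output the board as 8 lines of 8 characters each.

Place B at (2,4); scan 8 dirs for brackets.
Dir NW: first cell '.' (not opp) -> no flip
Dir N: first cell '.' (not opp) -> no flip
Dir NE: first cell '.' (not opp) -> no flip
Dir W: first cell '.' (not opp) -> no flip
Dir E: opp run (2,5), next='.' -> no flip
Dir SW: first cell 'B' (not opp) -> no flip
Dir S: opp run (3,4) capped by B -> flip
Dir SE: first cell '.' (not opp) -> no flip
All flips: (3,4)

Answer: ........
........
....BW..
..BBB...
..WWB...
.....B..
........
........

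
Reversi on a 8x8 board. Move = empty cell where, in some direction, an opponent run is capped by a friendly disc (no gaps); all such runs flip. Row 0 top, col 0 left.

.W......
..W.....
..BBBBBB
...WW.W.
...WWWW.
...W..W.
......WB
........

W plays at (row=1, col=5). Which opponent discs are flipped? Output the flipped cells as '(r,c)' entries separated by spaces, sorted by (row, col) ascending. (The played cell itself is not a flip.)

Answer: (2,4)

Derivation:
Dir NW: first cell '.' (not opp) -> no flip
Dir N: first cell '.' (not opp) -> no flip
Dir NE: first cell '.' (not opp) -> no flip
Dir W: first cell '.' (not opp) -> no flip
Dir E: first cell '.' (not opp) -> no flip
Dir SW: opp run (2,4) capped by W -> flip
Dir S: opp run (2,5), next='.' -> no flip
Dir SE: opp run (2,6), next='.' -> no flip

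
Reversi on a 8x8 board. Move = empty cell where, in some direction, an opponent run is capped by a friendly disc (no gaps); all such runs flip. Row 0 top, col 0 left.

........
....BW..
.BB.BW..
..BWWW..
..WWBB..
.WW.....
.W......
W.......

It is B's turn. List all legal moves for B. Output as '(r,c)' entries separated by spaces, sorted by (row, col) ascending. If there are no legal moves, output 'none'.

(0,4): no bracket -> illegal
(0,5): flips 3 -> legal
(0,6): flips 1 -> legal
(1,6): flips 1 -> legal
(2,3): flips 1 -> legal
(2,6): flips 2 -> legal
(3,1): no bracket -> illegal
(3,6): flips 4 -> legal
(4,0): no bracket -> illegal
(4,1): flips 2 -> legal
(4,6): flips 1 -> legal
(5,0): no bracket -> illegal
(5,3): no bracket -> illegal
(5,4): flips 1 -> legal
(6,0): flips 3 -> legal
(6,2): flips 2 -> legal
(6,3): no bracket -> illegal
(7,1): no bracket -> illegal
(7,2): no bracket -> illegal

Answer: (0,5) (0,6) (1,6) (2,3) (2,6) (3,6) (4,1) (4,6) (5,4) (6,0) (6,2)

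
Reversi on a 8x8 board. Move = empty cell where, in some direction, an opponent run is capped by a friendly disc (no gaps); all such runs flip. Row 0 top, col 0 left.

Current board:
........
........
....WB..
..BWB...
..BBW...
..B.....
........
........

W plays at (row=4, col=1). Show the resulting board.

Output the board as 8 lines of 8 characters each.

Answer: ........
........
....WB..
..BWB...
.WWWW...
..B.....
........
........

Derivation:
Place W at (4,1); scan 8 dirs for brackets.
Dir NW: first cell '.' (not opp) -> no flip
Dir N: first cell '.' (not opp) -> no flip
Dir NE: opp run (3,2), next='.' -> no flip
Dir W: first cell '.' (not opp) -> no flip
Dir E: opp run (4,2) (4,3) capped by W -> flip
Dir SW: first cell '.' (not opp) -> no flip
Dir S: first cell '.' (not opp) -> no flip
Dir SE: opp run (5,2), next='.' -> no flip
All flips: (4,2) (4,3)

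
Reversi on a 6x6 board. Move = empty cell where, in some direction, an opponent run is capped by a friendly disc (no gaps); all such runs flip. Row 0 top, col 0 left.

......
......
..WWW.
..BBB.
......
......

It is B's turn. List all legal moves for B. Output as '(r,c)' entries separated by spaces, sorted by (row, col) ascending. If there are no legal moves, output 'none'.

(1,1): flips 1 -> legal
(1,2): flips 2 -> legal
(1,3): flips 1 -> legal
(1,4): flips 2 -> legal
(1,5): flips 1 -> legal
(2,1): no bracket -> illegal
(2,5): no bracket -> illegal
(3,1): no bracket -> illegal
(3,5): no bracket -> illegal

Answer: (1,1) (1,2) (1,3) (1,4) (1,5)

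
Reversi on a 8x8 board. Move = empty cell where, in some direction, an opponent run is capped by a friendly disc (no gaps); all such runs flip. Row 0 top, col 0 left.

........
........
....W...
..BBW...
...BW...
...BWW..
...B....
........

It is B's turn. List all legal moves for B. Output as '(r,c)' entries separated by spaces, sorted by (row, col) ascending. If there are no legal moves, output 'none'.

Answer: (1,5) (2,5) (3,5) (4,5) (5,6) (6,5) (6,6)

Derivation:
(1,3): no bracket -> illegal
(1,4): no bracket -> illegal
(1,5): flips 1 -> legal
(2,3): no bracket -> illegal
(2,5): flips 1 -> legal
(3,5): flips 2 -> legal
(4,5): flips 2 -> legal
(4,6): no bracket -> illegal
(5,6): flips 2 -> legal
(6,4): no bracket -> illegal
(6,5): flips 1 -> legal
(6,6): flips 2 -> legal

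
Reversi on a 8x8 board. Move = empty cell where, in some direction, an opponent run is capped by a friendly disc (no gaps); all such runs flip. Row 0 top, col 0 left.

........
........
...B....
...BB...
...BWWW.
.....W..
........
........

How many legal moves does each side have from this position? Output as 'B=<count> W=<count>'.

Answer: B=4 W=4

Derivation:
-- B to move --
(3,5): no bracket -> illegal
(3,6): no bracket -> illegal
(3,7): no bracket -> illegal
(4,7): flips 3 -> legal
(5,3): no bracket -> illegal
(5,4): flips 1 -> legal
(5,6): flips 1 -> legal
(5,7): no bracket -> illegal
(6,4): no bracket -> illegal
(6,5): no bracket -> illegal
(6,6): flips 2 -> legal
B mobility = 4
-- W to move --
(1,2): flips 2 -> legal
(1,3): no bracket -> illegal
(1,4): no bracket -> illegal
(2,2): flips 1 -> legal
(2,4): flips 1 -> legal
(2,5): no bracket -> illegal
(3,2): no bracket -> illegal
(3,5): no bracket -> illegal
(4,2): flips 1 -> legal
(5,2): no bracket -> illegal
(5,3): no bracket -> illegal
(5,4): no bracket -> illegal
W mobility = 4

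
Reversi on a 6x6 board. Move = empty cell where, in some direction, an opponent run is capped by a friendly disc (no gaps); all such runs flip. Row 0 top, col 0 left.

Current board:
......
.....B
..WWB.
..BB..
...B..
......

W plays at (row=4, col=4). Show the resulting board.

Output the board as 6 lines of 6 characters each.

Answer: ......
.....B
..WWB.
..BW..
...BW.
......

Derivation:
Place W at (4,4); scan 8 dirs for brackets.
Dir NW: opp run (3,3) capped by W -> flip
Dir N: first cell '.' (not opp) -> no flip
Dir NE: first cell '.' (not opp) -> no flip
Dir W: opp run (4,3), next='.' -> no flip
Dir E: first cell '.' (not opp) -> no flip
Dir SW: first cell '.' (not opp) -> no flip
Dir S: first cell '.' (not opp) -> no flip
Dir SE: first cell '.' (not opp) -> no flip
All flips: (3,3)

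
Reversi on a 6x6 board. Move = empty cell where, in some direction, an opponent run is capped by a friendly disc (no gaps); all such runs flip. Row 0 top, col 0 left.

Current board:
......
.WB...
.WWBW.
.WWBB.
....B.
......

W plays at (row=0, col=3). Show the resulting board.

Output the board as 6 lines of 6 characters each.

Answer: ...W..
.WW...
.WWBW.
.WWBB.
....B.
......

Derivation:
Place W at (0,3); scan 8 dirs for brackets.
Dir NW: edge -> no flip
Dir N: edge -> no flip
Dir NE: edge -> no flip
Dir W: first cell '.' (not opp) -> no flip
Dir E: first cell '.' (not opp) -> no flip
Dir SW: opp run (1,2) capped by W -> flip
Dir S: first cell '.' (not opp) -> no flip
Dir SE: first cell '.' (not opp) -> no flip
All flips: (1,2)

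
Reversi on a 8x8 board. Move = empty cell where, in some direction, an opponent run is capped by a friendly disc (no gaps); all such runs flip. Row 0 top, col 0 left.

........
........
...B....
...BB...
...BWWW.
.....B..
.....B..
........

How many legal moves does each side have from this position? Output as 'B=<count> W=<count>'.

-- B to move --
(3,5): flips 1 -> legal
(3,6): no bracket -> illegal
(3,7): flips 1 -> legal
(4,7): flips 3 -> legal
(5,3): no bracket -> illegal
(5,4): flips 1 -> legal
(5,6): flips 1 -> legal
(5,7): no bracket -> illegal
B mobility = 5
-- W to move --
(1,2): flips 2 -> legal
(1,3): no bracket -> illegal
(1,4): no bracket -> illegal
(2,2): flips 1 -> legal
(2,4): flips 1 -> legal
(2,5): no bracket -> illegal
(3,2): no bracket -> illegal
(3,5): no bracket -> illegal
(4,2): flips 1 -> legal
(5,2): no bracket -> illegal
(5,3): no bracket -> illegal
(5,4): no bracket -> illegal
(5,6): no bracket -> illegal
(6,4): flips 1 -> legal
(6,6): flips 1 -> legal
(7,4): no bracket -> illegal
(7,5): flips 2 -> legal
(7,6): no bracket -> illegal
W mobility = 7

Answer: B=5 W=7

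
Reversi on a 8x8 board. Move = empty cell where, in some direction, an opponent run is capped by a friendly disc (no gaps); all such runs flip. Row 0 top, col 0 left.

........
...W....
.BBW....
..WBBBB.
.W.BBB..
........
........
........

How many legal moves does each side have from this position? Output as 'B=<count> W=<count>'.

-- B to move --
(0,2): no bracket -> illegal
(0,3): flips 2 -> legal
(0,4): flips 1 -> legal
(1,2): flips 1 -> legal
(1,4): no bracket -> illegal
(2,4): flips 1 -> legal
(3,0): no bracket -> illegal
(3,1): flips 1 -> legal
(4,0): no bracket -> illegal
(4,2): flips 1 -> legal
(5,0): no bracket -> illegal
(5,1): no bracket -> illegal
(5,2): no bracket -> illegal
B mobility = 6
-- W to move --
(1,0): flips 1 -> legal
(1,1): no bracket -> illegal
(1,2): flips 1 -> legal
(2,0): flips 2 -> legal
(2,4): no bracket -> illegal
(2,5): no bracket -> illegal
(2,6): no bracket -> illegal
(2,7): no bracket -> illegal
(3,0): no bracket -> illegal
(3,1): flips 1 -> legal
(3,7): flips 4 -> legal
(4,2): no bracket -> illegal
(4,6): no bracket -> illegal
(4,7): no bracket -> illegal
(5,2): no bracket -> illegal
(5,3): flips 2 -> legal
(5,4): flips 1 -> legal
(5,5): no bracket -> illegal
(5,6): flips 2 -> legal
W mobility = 8

Answer: B=6 W=8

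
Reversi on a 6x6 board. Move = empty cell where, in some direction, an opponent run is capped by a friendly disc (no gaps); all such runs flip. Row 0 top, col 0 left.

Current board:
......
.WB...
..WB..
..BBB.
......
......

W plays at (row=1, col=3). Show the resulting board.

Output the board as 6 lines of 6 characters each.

Place W at (1,3); scan 8 dirs for brackets.
Dir NW: first cell '.' (not opp) -> no flip
Dir N: first cell '.' (not opp) -> no flip
Dir NE: first cell '.' (not opp) -> no flip
Dir W: opp run (1,2) capped by W -> flip
Dir E: first cell '.' (not opp) -> no flip
Dir SW: first cell 'W' (not opp) -> no flip
Dir S: opp run (2,3) (3,3), next='.' -> no flip
Dir SE: first cell '.' (not opp) -> no flip
All flips: (1,2)

Answer: ......
.WWW..
..WB..
..BBB.
......
......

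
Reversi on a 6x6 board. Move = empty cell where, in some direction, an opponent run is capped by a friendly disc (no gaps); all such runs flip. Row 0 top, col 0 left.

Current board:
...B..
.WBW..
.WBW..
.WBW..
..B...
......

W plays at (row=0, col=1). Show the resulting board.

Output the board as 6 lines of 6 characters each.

Place W at (0,1); scan 8 dirs for brackets.
Dir NW: edge -> no flip
Dir N: edge -> no flip
Dir NE: edge -> no flip
Dir W: first cell '.' (not opp) -> no flip
Dir E: first cell '.' (not opp) -> no flip
Dir SW: first cell '.' (not opp) -> no flip
Dir S: first cell 'W' (not opp) -> no flip
Dir SE: opp run (1,2) capped by W -> flip
All flips: (1,2)

Answer: .W.B..
.WWW..
.WBW..
.WBW..
..B...
......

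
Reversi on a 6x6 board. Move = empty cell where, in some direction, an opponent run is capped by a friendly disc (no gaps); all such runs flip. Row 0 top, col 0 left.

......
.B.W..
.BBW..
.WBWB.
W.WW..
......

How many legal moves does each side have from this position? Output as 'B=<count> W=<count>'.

-- B to move --
(0,2): no bracket -> illegal
(0,3): no bracket -> illegal
(0,4): flips 1 -> legal
(1,2): flips 1 -> legal
(1,4): flips 1 -> legal
(2,0): no bracket -> illegal
(2,4): flips 1 -> legal
(3,0): flips 1 -> legal
(4,1): flips 1 -> legal
(4,4): flips 1 -> legal
(5,0): no bracket -> illegal
(5,1): no bracket -> illegal
(5,2): flips 2 -> legal
(5,3): no bracket -> illegal
(5,4): flips 1 -> legal
B mobility = 9
-- W to move --
(0,0): flips 2 -> legal
(0,1): flips 2 -> legal
(0,2): no bracket -> illegal
(1,0): flips 2 -> legal
(1,2): flips 2 -> legal
(2,0): flips 2 -> legal
(2,4): no bracket -> illegal
(2,5): flips 1 -> legal
(3,0): no bracket -> illegal
(3,5): flips 1 -> legal
(4,1): flips 1 -> legal
(4,4): no bracket -> illegal
(4,5): flips 1 -> legal
W mobility = 9

Answer: B=9 W=9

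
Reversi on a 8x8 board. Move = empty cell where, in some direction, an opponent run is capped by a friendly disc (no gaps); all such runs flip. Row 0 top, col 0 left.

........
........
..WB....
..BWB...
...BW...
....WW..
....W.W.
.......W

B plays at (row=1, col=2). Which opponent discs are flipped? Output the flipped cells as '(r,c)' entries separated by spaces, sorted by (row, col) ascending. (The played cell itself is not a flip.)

Dir NW: first cell '.' (not opp) -> no flip
Dir N: first cell '.' (not opp) -> no flip
Dir NE: first cell '.' (not opp) -> no flip
Dir W: first cell '.' (not opp) -> no flip
Dir E: first cell '.' (not opp) -> no flip
Dir SW: first cell '.' (not opp) -> no flip
Dir S: opp run (2,2) capped by B -> flip
Dir SE: first cell 'B' (not opp) -> no flip

Answer: (2,2)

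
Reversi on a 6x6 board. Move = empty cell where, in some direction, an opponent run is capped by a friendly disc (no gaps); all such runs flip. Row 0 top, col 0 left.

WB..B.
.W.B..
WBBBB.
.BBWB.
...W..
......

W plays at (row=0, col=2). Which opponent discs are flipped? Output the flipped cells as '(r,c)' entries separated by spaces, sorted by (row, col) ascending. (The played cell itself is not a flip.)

Dir NW: edge -> no flip
Dir N: edge -> no flip
Dir NE: edge -> no flip
Dir W: opp run (0,1) capped by W -> flip
Dir E: first cell '.' (not opp) -> no flip
Dir SW: first cell 'W' (not opp) -> no flip
Dir S: first cell '.' (not opp) -> no flip
Dir SE: opp run (1,3) (2,4), next='.' -> no flip

Answer: (0,1)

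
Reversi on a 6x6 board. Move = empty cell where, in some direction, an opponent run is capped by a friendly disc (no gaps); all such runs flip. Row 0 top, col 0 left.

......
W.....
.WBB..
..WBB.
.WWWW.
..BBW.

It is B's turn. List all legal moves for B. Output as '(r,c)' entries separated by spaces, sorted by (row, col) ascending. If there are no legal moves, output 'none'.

Answer: (2,0) (3,0) (3,1) (3,5) (5,0) (5,1) (5,5)

Derivation:
(0,0): no bracket -> illegal
(0,1): no bracket -> illegal
(1,1): no bracket -> illegal
(1,2): no bracket -> illegal
(2,0): flips 1 -> legal
(3,0): flips 1 -> legal
(3,1): flips 2 -> legal
(3,5): flips 1 -> legal
(4,0): no bracket -> illegal
(4,5): no bracket -> illegal
(5,0): flips 2 -> legal
(5,1): flips 1 -> legal
(5,5): flips 2 -> legal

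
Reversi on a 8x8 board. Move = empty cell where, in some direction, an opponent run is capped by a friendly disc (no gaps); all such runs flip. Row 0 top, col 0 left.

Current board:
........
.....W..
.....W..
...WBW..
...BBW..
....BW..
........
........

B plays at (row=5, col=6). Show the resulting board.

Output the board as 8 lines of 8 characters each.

Answer: ........
.....W..
.....W..
...WBW..
...BBB..
....BBB.
........
........

Derivation:
Place B at (5,6); scan 8 dirs for brackets.
Dir NW: opp run (4,5) capped by B -> flip
Dir N: first cell '.' (not opp) -> no flip
Dir NE: first cell '.' (not opp) -> no flip
Dir W: opp run (5,5) capped by B -> flip
Dir E: first cell '.' (not opp) -> no flip
Dir SW: first cell '.' (not opp) -> no flip
Dir S: first cell '.' (not opp) -> no flip
Dir SE: first cell '.' (not opp) -> no flip
All flips: (4,5) (5,5)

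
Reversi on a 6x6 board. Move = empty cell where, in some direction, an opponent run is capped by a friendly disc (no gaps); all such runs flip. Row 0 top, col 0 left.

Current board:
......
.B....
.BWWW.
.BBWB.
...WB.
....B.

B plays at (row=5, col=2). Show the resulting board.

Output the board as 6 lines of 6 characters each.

Place B at (5,2); scan 8 dirs for brackets.
Dir NW: first cell '.' (not opp) -> no flip
Dir N: first cell '.' (not opp) -> no flip
Dir NE: opp run (4,3) capped by B -> flip
Dir W: first cell '.' (not opp) -> no flip
Dir E: first cell '.' (not opp) -> no flip
Dir SW: edge -> no flip
Dir S: edge -> no flip
Dir SE: edge -> no flip
All flips: (4,3)

Answer: ......
.B....
.BWWW.
.BBWB.
...BB.
..B.B.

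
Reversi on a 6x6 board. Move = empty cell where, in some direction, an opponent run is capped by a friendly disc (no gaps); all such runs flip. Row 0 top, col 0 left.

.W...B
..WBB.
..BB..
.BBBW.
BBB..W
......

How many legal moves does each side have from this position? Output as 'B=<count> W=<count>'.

-- B to move --
(0,0): no bracket -> illegal
(0,2): flips 1 -> legal
(0,3): no bracket -> illegal
(1,0): no bracket -> illegal
(1,1): flips 1 -> legal
(2,1): no bracket -> illegal
(2,4): no bracket -> illegal
(2,5): no bracket -> illegal
(3,5): flips 1 -> legal
(4,3): no bracket -> illegal
(4,4): no bracket -> illegal
(5,4): no bracket -> illegal
(5,5): no bracket -> illegal
B mobility = 3
-- W to move --
(0,2): no bracket -> illegal
(0,3): no bracket -> illegal
(0,4): no bracket -> illegal
(1,1): no bracket -> illegal
(1,5): flips 2 -> legal
(2,0): no bracket -> illegal
(2,1): no bracket -> illegal
(2,4): no bracket -> illegal
(2,5): no bracket -> illegal
(3,0): flips 3 -> legal
(4,3): no bracket -> illegal
(4,4): no bracket -> illegal
(5,0): no bracket -> illegal
(5,1): no bracket -> illegal
(5,2): flips 3 -> legal
(5,3): no bracket -> illegal
W mobility = 3

Answer: B=3 W=3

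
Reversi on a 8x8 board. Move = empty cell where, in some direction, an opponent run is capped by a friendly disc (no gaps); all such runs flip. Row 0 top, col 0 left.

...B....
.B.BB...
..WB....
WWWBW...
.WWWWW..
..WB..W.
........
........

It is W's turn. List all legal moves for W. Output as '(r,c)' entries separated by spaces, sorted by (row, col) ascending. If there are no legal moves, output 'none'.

(0,0): flips 1 -> legal
(0,1): no bracket -> illegal
(0,2): no bracket -> illegal
(0,4): flips 1 -> legal
(0,5): flips 2 -> legal
(1,0): no bracket -> illegal
(1,2): flips 1 -> legal
(1,5): no bracket -> illegal
(2,0): no bracket -> illegal
(2,1): no bracket -> illegal
(2,4): flips 2 -> legal
(2,5): no bracket -> illegal
(5,4): flips 1 -> legal
(6,2): flips 1 -> legal
(6,3): flips 1 -> legal
(6,4): flips 1 -> legal

Answer: (0,0) (0,4) (0,5) (1,2) (2,4) (5,4) (6,2) (6,3) (6,4)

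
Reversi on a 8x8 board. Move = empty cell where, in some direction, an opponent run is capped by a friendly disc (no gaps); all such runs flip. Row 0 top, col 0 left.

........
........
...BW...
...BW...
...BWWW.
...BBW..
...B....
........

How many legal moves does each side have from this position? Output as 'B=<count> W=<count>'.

Answer: B=8 W=8

Derivation:
-- B to move --
(1,3): no bracket -> illegal
(1,4): flips 3 -> legal
(1,5): flips 1 -> legal
(2,5): flips 2 -> legal
(3,5): flips 2 -> legal
(3,6): flips 1 -> legal
(3,7): no bracket -> illegal
(4,7): flips 3 -> legal
(5,6): flips 3 -> legal
(5,7): no bracket -> illegal
(6,4): no bracket -> illegal
(6,5): no bracket -> illegal
(6,6): flips 2 -> legal
B mobility = 8
-- W to move --
(1,2): flips 1 -> legal
(1,3): no bracket -> illegal
(1,4): no bracket -> illegal
(2,2): flips 2 -> legal
(3,2): flips 1 -> legal
(4,2): flips 2 -> legal
(5,2): flips 3 -> legal
(6,2): flips 1 -> legal
(6,4): flips 1 -> legal
(6,5): no bracket -> illegal
(7,2): flips 2 -> legal
(7,3): no bracket -> illegal
(7,4): no bracket -> illegal
W mobility = 8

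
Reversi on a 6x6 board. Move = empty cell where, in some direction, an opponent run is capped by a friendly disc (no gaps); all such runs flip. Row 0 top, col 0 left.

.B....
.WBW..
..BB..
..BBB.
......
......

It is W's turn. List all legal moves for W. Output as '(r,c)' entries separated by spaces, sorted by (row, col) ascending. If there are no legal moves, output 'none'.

Answer: (3,1) (4,3) (4,4)

Derivation:
(0,0): no bracket -> illegal
(0,2): no bracket -> illegal
(0,3): no bracket -> illegal
(1,0): no bracket -> illegal
(1,4): no bracket -> illegal
(2,1): no bracket -> illegal
(2,4): no bracket -> illegal
(2,5): no bracket -> illegal
(3,1): flips 1 -> legal
(3,5): no bracket -> illegal
(4,1): no bracket -> illegal
(4,2): no bracket -> illegal
(4,3): flips 2 -> legal
(4,4): flips 2 -> legal
(4,5): no bracket -> illegal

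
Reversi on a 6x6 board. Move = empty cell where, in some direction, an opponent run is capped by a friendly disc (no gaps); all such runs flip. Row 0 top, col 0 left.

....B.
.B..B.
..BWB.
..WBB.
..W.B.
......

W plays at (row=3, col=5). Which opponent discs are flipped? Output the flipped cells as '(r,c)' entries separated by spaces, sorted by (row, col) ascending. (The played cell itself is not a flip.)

Dir NW: opp run (2,4), next='.' -> no flip
Dir N: first cell '.' (not opp) -> no flip
Dir NE: edge -> no flip
Dir W: opp run (3,4) (3,3) capped by W -> flip
Dir E: edge -> no flip
Dir SW: opp run (4,4), next='.' -> no flip
Dir S: first cell '.' (not opp) -> no flip
Dir SE: edge -> no flip

Answer: (3,3) (3,4)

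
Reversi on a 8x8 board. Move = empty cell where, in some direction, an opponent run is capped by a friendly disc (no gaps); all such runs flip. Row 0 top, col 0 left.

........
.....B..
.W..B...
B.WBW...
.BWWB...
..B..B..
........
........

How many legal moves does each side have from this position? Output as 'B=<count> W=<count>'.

-- B to move --
(1,0): no bracket -> illegal
(1,1): no bracket -> illegal
(1,2): flips 1 -> legal
(2,0): no bracket -> illegal
(2,2): flips 2 -> legal
(2,3): flips 1 -> legal
(2,5): flips 2 -> legal
(3,1): flips 1 -> legal
(3,5): flips 1 -> legal
(4,5): no bracket -> illegal
(5,1): flips 1 -> legal
(5,3): flips 1 -> legal
(5,4): no bracket -> illegal
B mobility = 8
-- W to move --
(0,4): no bracket -> illegal
(0,5): no bracket -> illegal
(0,6): flips 3 -> legal
(1,3): no bracket -> illegal
(1,4): flips 1 -> legal
(1,6): no bracket -> illegal
(2,0): no bracket -> illegal
(2,2): no bracket -> illegal
(2,3): flips 1 -> legal
(2,5): no bracket -> illegal
(2,6): no bracket -> illegal
(3,1): no bracket -> illegal
(3,5): no bracket -> illegal
(4,0): flips 1 -> legal
(4,5): flips 1 -> legal
(4,6): no bracket -> illegal
(5,0): flips 1 -> legal
(5,1): no bracket -> illegal
(5,3): no bracket -> illegal
(5,4): flips 1 -> legal
(5,6): no bracket -> illegal
(6,1): flips 1 -> legal
(6,2): flips 1 -> legal
(6,3): no bracket -> illegal
(6,4): no bracket -> illegal
(6,5): no bracket -> illegal
(6,6): no bracket -> illegal
W mobility = 9

Answer: B=8 W=9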